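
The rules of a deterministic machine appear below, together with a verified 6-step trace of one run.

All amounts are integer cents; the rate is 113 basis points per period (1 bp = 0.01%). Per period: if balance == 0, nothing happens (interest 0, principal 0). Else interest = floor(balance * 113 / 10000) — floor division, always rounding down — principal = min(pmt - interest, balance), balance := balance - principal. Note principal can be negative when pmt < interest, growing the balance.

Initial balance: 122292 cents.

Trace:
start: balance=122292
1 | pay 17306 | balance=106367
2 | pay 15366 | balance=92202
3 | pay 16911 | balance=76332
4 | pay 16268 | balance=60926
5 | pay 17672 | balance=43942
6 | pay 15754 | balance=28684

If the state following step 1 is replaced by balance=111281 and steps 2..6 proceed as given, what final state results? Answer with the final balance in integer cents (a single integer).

state after step 1 := balance=111281
2 | pay 15366 | balance=97172
3 | pay 16911 | balance=81359
4 | pay 16268 | balance=66010
5 | pay 17672 | balance=49083
6 | pay 15754 | balance=33883

33883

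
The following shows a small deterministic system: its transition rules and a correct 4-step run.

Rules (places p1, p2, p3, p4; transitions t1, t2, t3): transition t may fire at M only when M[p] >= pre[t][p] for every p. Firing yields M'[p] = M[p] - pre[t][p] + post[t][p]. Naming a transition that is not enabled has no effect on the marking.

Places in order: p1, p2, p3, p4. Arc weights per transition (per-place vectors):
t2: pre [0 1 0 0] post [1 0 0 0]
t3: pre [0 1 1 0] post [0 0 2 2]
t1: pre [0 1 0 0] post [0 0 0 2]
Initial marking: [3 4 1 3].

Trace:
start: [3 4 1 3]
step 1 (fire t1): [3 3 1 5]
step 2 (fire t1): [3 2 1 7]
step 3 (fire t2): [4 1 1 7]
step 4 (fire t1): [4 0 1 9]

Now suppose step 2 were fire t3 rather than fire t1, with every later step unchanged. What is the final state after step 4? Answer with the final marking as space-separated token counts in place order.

(re-executing from step 2 with the substitution; state before step 2: [3 3 1 5])
step 2 (fire t3): [3 2 2 7]
step 3 (fire t2): [4 1 2 7]
step 4 (fire t1): [4 0 2 9]

4 0 2 9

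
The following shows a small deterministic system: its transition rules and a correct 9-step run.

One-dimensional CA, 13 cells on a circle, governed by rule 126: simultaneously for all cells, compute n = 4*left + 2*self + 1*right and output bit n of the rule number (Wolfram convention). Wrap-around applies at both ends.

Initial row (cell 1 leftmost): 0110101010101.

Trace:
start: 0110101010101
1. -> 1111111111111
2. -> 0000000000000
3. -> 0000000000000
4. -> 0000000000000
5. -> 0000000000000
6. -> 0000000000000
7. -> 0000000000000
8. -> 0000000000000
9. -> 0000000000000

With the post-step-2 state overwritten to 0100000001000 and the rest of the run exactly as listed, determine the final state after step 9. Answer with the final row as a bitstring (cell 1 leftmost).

0000000000000

state after step 2 := 0100000001000
3. -> 1110000011100
4. -> 1011000110111
5. -> 1111101111100
6. -> 1000111000111
7. -> 1101101101100
8. -> 1111111111111
9. -> 0000000000000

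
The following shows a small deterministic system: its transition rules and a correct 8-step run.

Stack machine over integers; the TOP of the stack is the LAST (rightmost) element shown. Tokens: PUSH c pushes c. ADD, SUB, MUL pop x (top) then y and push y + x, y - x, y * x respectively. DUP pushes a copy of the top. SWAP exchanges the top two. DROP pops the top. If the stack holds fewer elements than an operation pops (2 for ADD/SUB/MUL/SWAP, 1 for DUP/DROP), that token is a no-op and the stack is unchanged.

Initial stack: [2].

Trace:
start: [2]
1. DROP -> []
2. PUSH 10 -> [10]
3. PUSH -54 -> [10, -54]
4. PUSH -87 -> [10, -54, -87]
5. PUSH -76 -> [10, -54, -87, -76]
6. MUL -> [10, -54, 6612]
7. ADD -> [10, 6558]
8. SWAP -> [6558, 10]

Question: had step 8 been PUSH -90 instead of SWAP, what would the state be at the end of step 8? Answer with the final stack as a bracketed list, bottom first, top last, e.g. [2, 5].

(re-executing from step 8 with the substitution; state before step 8: [10, 6558])
8. PUSH -90 -> [10, 6558, -90]

[10, 6558, -90]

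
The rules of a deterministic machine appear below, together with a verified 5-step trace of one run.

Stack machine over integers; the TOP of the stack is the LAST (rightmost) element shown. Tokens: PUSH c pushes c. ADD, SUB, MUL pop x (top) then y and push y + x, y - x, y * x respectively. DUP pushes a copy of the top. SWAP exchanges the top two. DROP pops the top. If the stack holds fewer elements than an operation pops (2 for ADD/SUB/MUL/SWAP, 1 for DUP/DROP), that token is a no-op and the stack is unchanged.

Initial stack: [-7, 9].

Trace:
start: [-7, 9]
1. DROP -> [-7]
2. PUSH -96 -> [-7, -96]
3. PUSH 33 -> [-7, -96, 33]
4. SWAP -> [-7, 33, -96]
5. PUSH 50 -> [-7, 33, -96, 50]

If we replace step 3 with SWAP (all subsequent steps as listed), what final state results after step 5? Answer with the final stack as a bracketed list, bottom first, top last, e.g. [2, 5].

(re-executing from step 3 with the substitution; state before step 3: [-7, -96])
3. SWAP -> [-96, -7]
4. SWAP -> [-7, -96]
5. PUSH 50 -> [-7, -96, 50]

[-7, -96, 50]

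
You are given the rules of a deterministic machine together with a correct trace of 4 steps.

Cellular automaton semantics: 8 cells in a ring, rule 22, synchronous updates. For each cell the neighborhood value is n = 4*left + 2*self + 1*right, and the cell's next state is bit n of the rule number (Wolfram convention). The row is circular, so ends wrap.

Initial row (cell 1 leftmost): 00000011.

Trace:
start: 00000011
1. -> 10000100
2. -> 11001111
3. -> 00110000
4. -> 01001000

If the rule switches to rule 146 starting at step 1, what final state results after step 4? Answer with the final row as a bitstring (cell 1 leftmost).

(re-executing steps 1..4 under rule 146; state before step 1: 00000011)
1. -> 10000100
2. -> 01001011
3. -> 00110000
4. -> 01001000

01001000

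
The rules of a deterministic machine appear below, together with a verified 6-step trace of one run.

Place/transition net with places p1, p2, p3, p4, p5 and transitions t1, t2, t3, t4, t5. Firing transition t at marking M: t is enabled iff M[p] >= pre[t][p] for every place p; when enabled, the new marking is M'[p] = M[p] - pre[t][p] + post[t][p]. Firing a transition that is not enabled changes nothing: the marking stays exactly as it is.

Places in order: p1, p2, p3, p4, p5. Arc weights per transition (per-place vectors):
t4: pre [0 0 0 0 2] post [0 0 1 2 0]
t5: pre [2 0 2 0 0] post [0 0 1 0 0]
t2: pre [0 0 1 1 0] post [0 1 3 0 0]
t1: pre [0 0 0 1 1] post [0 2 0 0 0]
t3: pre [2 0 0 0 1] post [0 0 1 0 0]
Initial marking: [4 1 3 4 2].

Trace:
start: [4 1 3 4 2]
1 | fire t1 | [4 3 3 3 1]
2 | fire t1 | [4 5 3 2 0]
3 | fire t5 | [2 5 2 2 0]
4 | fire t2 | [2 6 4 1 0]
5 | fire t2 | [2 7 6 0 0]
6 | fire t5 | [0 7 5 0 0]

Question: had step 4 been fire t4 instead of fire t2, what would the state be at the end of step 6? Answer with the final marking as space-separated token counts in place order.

(re-executing from step 4 with the substitution; state before step 4: [2 5 2 2 0])
4 | fire t4 | [2 5 2 2 0]
5 | fire t2 | [2 6 4 1 0]
6 | fire t5 | [0 6 3 1 0]

0 6 3 1 0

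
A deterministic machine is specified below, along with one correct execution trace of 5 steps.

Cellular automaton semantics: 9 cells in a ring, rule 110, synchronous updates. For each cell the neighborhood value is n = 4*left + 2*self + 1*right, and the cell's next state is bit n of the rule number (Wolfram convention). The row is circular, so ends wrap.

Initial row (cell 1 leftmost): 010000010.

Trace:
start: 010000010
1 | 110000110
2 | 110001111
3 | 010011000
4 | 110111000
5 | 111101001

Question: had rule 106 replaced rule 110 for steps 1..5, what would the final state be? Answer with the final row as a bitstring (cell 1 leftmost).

001001000

(re-executing steps 1..5 under rule 106; state before step 1: 010000010)
1 | 100000100
2 | 000001001
3 | 000010010
4 | 000100100
5 | 001001000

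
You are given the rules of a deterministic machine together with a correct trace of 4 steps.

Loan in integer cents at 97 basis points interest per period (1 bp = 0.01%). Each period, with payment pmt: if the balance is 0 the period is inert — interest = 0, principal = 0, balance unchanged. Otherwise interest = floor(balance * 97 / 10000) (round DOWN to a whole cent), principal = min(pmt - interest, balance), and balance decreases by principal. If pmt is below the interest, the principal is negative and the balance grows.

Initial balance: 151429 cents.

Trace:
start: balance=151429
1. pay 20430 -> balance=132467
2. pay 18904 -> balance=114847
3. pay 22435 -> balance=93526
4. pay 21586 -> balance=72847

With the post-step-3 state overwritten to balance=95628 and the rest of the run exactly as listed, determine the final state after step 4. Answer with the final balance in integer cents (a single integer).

state after step 3 := balance=95628
4. pay 21586 -> balance=74969

74969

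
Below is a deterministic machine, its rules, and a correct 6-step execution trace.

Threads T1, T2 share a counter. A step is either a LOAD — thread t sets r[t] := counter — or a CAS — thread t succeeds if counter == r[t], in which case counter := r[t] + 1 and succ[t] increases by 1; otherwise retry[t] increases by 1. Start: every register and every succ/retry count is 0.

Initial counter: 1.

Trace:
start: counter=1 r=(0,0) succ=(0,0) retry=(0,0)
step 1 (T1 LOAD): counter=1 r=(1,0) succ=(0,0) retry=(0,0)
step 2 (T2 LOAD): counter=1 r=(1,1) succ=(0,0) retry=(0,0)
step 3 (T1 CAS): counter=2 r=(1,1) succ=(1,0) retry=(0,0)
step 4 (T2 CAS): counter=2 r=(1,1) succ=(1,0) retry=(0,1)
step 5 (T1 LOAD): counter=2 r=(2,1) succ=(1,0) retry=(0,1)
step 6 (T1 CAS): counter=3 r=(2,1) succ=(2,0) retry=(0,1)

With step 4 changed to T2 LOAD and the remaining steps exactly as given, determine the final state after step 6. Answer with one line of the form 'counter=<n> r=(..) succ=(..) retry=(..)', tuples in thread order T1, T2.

(re-executing from step 4 with the substitution; state before step 4: counter=2 r=(1,1) succ=(1,0) retry=(0,0))
step 4 (T2 LOAD): counter=2 r=(1,2) succ=(1,0) retry=(0,0)
step 5 (T1 LOAD): counter=2 r=(2,2) succ=(1,0) retry=(0,0)
step 6 (T1 CAS): counter=3 r=(2,2) succ=(2,0) retry=(0,0)

counter=3 r=(2,2) succ=(2,0) retry=(0,0)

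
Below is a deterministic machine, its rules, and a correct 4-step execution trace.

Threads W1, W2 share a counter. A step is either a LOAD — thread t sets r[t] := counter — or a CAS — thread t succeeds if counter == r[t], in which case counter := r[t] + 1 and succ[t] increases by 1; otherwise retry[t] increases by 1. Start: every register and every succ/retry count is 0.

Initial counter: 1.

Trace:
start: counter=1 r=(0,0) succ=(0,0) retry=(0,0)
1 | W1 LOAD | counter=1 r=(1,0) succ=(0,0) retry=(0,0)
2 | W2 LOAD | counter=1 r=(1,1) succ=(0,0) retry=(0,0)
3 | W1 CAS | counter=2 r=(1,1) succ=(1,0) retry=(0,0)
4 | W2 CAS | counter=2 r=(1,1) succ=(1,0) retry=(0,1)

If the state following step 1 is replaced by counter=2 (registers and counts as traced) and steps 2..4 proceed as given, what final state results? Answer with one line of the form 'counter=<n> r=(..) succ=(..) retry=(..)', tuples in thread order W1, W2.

counter=3 r=(1,2) succ=(0,1) retry=(1,0)

state after step 1 := counter=2 r=(1,0) succ=(0,0) retry=(0,0)
2 | W2 LOAD | counter=2 r=(1,2) succ=(0,0) retry=(0,0)
3 | W1 CAS | counter=2 r=(1,2) succ=(0,0) retry=(1,0)
4 | W2 CAS | counter=3 r=(1,2) succ=(0,1) retry=(1,0)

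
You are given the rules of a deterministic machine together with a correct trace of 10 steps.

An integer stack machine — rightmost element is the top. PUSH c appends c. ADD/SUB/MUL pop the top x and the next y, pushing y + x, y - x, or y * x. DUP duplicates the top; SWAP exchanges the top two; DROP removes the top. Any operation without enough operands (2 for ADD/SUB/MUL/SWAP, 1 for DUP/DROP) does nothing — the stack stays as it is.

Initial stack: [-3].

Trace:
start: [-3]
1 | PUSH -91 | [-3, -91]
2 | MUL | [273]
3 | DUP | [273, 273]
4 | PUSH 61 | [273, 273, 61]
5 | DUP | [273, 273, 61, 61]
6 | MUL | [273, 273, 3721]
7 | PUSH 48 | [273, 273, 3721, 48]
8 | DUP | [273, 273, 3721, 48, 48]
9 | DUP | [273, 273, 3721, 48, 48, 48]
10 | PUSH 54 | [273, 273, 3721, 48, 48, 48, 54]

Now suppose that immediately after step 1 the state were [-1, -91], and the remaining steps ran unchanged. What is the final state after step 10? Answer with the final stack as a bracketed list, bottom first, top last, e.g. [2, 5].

[91, 91, 3721, 48, 48, 48, 54]

state after step 1 := [-1, -91]
2 | MUL | [91]
3 | DUP | [91, 91]
4 | PUSH 61 | [91, 91, 61]
5 | DUP | [91, 91, 61, 61]
6 | MUL | [91, 91, 3721]
7 | PUSH 48 | [91, 91, 3721, 48]
8 | DUP | [91, 91, 3721, 48, 48]
9 | DUP | [91, 91, 3721, 48, 48, 48]
10 | PUSH 54 | [91, 91, 3721, 48, 48, 48, 54]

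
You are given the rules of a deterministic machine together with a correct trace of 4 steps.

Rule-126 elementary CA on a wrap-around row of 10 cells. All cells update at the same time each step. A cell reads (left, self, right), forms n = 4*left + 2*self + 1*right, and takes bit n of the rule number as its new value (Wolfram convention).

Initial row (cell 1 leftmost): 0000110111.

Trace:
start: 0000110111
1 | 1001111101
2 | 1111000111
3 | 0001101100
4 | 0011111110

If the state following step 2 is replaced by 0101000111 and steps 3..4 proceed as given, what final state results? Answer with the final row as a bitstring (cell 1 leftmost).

0000111111

state after step 2 := 0101000111
3 | 1111101101
4 | 0000111111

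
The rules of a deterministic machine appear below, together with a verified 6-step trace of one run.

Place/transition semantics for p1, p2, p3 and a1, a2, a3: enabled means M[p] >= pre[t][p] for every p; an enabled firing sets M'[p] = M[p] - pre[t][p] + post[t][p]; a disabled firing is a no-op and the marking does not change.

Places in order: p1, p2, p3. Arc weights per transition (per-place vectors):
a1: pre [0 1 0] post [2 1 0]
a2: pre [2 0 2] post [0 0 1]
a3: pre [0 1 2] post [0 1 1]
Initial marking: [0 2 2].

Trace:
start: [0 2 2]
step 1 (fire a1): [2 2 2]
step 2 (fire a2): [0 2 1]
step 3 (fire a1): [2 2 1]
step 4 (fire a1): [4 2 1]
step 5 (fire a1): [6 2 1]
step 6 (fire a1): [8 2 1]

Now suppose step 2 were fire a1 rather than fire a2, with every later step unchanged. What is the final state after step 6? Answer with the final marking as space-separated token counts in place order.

12 2 2

(re-executing from step 2 with the substitution; state before step 2: [2 2 2])
step 2 (fire a1): [4 2 2]
step 3 (fire a1): [6 2 2]
step 4 (fire a1): [8 2 2]
step 5 (fire a1): [10 2 2]
step 6 (fire a1): [12 2 2]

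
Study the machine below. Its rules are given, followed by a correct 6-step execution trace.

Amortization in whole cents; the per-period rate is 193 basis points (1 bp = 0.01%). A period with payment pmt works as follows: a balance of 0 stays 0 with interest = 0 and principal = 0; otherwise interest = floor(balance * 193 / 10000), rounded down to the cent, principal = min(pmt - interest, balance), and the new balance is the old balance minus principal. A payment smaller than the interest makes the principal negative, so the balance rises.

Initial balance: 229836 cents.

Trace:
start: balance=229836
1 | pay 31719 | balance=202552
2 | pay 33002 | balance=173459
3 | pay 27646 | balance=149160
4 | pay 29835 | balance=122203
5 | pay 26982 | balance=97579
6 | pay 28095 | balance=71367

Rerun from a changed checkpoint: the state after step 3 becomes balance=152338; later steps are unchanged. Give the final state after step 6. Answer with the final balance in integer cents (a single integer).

74734

state after step 3 := balance=152338
4 | pay 29835 | balance=125443
5 | pay 26982 | balance=100882
6 | pay 28095 | balance=74734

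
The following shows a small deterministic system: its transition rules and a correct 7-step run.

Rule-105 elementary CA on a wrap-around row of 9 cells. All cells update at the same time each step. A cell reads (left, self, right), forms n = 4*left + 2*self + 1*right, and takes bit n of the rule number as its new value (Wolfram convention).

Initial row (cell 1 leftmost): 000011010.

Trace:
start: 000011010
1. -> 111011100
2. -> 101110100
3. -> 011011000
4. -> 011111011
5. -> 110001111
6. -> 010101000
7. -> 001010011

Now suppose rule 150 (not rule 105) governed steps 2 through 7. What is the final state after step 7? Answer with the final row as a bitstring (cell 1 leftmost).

001010011

(re-executing steps 2..7 under rule 150; state before step 2: 111011100)
2. -> 010001011
3. -> 011011000
4. -> 100000100
5. -> 110001111
6. -> 101010111
7. -> 001010011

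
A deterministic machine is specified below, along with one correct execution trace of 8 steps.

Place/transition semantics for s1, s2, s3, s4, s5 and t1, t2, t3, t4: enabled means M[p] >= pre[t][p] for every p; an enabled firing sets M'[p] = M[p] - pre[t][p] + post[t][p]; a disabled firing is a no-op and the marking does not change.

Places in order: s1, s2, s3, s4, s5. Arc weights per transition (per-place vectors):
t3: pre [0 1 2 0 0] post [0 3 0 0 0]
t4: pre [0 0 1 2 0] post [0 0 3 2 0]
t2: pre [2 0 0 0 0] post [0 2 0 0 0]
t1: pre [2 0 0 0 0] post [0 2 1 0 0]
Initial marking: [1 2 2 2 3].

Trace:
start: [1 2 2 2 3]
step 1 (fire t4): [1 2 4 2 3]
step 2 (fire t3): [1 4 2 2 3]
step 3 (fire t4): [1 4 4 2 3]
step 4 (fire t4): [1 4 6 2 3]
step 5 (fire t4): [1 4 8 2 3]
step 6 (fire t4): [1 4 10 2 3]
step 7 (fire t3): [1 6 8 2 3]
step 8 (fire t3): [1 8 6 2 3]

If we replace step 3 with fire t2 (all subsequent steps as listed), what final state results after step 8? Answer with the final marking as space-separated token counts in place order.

(re-executing from step 3 with the substitution; state before step 3: [1 4 2 2 3])
step 3 (fire t2): [1 4 2 2 3]
step 4 (fire t4): [1 4 4 2 3]
step 5 (fire t4): [1 4 6 2 3]
step 6 (fire t4): [1 4 8 2 3]
step 7 (fire t3): [1 6 6 2 3]
step 8 (fire t3): [1 8 4 2 3]

1 8 4 2 3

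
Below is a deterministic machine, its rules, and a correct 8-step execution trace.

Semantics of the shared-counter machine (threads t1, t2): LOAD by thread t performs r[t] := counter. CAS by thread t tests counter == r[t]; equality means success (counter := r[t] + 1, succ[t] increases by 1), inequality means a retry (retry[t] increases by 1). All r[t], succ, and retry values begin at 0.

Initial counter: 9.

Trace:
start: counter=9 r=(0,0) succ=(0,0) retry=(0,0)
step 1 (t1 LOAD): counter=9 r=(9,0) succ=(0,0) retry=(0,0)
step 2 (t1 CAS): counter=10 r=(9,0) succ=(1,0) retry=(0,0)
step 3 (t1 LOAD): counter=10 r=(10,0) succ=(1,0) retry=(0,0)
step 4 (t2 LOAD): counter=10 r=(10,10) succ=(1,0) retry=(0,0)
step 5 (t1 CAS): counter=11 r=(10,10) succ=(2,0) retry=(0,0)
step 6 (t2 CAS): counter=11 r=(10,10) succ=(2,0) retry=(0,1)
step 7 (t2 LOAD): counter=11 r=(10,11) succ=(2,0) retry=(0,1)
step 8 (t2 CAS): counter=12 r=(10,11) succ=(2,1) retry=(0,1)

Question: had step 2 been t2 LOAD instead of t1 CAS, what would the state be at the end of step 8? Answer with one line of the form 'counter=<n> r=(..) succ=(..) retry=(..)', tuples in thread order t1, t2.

counter=11 r=(9,10) succ=(1,1) retry=(0,1)

(re-executing from step 2 with the substitution; state before step 2: counter=9 r=(9,0) succ=(0,0) retry=(0,0))
step 2 (t2 LOAD): counter=9 r=(9,9) succ=(0,0) retry=(0,0)
step 3 (t1 LOAD): counter=9 r=(9,9) succ=(0,0) retry=(0,0)
step 4 (t2 LOAD): counter=9 r=(9,9) succ=(0,0) retry=(0,0)
step 5 (t1 CAS): counter=10 r=(9,9) succ=(1,0) retry=(0,0)
step 6 (t2 CAS): counter=10 r=(9,9) succ=(1,0) retry=(0,1)
step 7 (t2 LOAD): counter=10 r=(9,10) succ=(1,0) retry=(0,1)
step 8 (t2 CAS): counter=11 r=(9,10) succ=(1,1) retry=(0,1)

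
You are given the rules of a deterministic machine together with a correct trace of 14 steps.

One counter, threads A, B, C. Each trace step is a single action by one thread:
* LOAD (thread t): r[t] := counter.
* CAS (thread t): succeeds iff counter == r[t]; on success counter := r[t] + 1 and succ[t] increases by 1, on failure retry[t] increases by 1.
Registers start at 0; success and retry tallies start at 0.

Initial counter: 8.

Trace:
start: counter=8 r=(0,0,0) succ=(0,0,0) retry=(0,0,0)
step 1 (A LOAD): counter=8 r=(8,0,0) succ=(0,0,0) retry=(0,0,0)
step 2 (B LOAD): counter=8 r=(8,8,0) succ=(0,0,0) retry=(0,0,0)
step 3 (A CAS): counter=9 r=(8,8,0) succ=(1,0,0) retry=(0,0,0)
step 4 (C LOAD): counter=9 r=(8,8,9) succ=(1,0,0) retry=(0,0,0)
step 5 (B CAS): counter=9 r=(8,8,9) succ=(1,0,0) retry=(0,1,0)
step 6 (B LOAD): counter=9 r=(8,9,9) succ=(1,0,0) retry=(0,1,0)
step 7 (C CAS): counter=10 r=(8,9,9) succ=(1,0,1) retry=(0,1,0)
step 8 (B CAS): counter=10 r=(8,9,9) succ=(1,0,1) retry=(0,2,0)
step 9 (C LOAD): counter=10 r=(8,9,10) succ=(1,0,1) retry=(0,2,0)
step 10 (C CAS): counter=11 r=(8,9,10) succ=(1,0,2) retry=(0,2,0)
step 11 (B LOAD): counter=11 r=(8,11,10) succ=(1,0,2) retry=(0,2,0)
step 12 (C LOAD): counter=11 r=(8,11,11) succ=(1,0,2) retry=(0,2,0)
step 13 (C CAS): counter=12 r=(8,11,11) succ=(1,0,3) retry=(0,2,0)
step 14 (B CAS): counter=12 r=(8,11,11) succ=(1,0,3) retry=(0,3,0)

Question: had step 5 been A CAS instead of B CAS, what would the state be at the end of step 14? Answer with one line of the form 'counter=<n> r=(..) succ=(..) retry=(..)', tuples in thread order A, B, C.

(re-executing from step 5 with the substitution; state before step 5: counter=9 r=(8,8,9) succ=(1,0,0) retry=(0,0,0))
step 5 (A CAS): counter=9 r=(8,8,9) succ=(1,0,0) retry=(1,0,0)
step 6 (B LOAD): counter=9 r=(8,9,9) succ=(1,0,0) retry=(1,0,0)
step 7 (C CAS): counter=10 r=(8,9,9) succ=(1,0,1) retry=(1,0,0)
step 8 (B CAS): counter=10 r=(8,9,9) succ=(1,0,1) retry=(1,1,0)
step 9 (C LOAD): counter=10 r=(8,9,10) succ=(1,0,1) retry=(1,1,0)
step 10 (C CAS): counter=11 r=(8,9,10) succ=(1,0,2) retry=(1,1,0)
step 11 (B LOAD): counter=11 r=(8,11,10) succ=(1,0,2) retry=(1,1,0)
step 12 (C LOAD): counter=11 r=(8,11,11) succ=(1,0,2) retry=(1,1,0)
step 13 (C CAS): counter=12 r=(8,11,11) succ=(1,0,3) retry=(1,1,0)
step 14 (B CAS): counter=12 r=(8,11,11) succ=(1,0,3) retry=(1,2,0)

counter=12 r=(8,11,11) succ=(1,0,3) retry=(1,2,0)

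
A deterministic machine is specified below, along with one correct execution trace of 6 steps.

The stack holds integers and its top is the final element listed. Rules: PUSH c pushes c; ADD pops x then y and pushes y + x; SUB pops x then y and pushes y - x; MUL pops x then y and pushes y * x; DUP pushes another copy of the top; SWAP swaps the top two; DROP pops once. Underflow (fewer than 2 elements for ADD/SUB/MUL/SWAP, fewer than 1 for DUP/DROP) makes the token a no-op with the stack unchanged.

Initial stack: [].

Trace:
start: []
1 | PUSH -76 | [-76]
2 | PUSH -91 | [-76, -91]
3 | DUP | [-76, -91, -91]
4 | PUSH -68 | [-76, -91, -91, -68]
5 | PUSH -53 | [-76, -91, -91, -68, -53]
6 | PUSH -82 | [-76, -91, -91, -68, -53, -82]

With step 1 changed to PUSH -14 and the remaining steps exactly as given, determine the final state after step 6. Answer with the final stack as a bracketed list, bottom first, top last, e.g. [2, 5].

(re-executing from step 1 with the substitution; state before step 1: [])
1 | PUSH -14 | [-14]
2 | PUSH -91 | [-14, -91]
3 | DUP | [-14, -91, -91]
4 | PUSH -68 | [-14, -91, -91, -68]
5 | PUSH -53 | [-14, -91, -91, -68, -53]
6 | PUSH -82 | [-14, -91, -91, -68, -53, -82]

[-14, -91, -91, -68, -53, -82]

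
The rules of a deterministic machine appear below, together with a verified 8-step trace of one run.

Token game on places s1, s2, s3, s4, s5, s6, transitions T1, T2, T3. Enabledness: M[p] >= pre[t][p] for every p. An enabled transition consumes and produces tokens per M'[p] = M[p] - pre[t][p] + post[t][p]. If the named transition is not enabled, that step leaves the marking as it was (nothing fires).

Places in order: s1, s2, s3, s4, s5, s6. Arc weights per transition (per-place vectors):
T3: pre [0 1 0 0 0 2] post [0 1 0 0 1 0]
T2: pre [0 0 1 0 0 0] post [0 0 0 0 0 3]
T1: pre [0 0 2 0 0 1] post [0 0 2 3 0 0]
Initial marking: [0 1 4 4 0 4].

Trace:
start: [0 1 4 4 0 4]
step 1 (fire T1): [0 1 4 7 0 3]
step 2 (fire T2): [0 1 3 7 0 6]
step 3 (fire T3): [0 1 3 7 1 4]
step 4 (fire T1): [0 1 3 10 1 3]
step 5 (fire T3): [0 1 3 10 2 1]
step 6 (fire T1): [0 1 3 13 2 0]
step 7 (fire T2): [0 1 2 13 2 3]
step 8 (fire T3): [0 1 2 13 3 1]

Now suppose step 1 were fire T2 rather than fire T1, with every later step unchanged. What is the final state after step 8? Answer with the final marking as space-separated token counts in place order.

(re-executing from step 1 with the substitution; state before step 1: [0 1 4 4 0 4])
step 1 (fire T2): [0 1 3 4 0 7]
step 2 (fire T2): [0 1 2 4 0 10]
step 3 (fire T3): [0 1 2 4 1 8]
step 4 (fire T1): [0 1 2 7 1 7]
step 5 (fire T3): [0 1 2 7 2 5]
step 6 (fire T1): [0 1 2 10 2 4]
step 7 (fire T2): [0 1 1 10 2 7]
step 8 (fire T3): [0 1 1 10 3 5]

0 1 1 10 3 5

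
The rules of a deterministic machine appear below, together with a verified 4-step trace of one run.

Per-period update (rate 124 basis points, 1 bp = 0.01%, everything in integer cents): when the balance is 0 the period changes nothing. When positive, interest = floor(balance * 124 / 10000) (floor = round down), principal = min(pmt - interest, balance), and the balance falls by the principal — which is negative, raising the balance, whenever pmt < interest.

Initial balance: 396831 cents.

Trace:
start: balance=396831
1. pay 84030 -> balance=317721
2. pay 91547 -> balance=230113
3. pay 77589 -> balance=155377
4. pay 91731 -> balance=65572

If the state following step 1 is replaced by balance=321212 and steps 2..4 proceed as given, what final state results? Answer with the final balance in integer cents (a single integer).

69196

state after step 1 := balance=321212
2. pay 91547 -> balance=233648
3. pay 77589 -> balance=158956
4. pay 91731 -> balance=69196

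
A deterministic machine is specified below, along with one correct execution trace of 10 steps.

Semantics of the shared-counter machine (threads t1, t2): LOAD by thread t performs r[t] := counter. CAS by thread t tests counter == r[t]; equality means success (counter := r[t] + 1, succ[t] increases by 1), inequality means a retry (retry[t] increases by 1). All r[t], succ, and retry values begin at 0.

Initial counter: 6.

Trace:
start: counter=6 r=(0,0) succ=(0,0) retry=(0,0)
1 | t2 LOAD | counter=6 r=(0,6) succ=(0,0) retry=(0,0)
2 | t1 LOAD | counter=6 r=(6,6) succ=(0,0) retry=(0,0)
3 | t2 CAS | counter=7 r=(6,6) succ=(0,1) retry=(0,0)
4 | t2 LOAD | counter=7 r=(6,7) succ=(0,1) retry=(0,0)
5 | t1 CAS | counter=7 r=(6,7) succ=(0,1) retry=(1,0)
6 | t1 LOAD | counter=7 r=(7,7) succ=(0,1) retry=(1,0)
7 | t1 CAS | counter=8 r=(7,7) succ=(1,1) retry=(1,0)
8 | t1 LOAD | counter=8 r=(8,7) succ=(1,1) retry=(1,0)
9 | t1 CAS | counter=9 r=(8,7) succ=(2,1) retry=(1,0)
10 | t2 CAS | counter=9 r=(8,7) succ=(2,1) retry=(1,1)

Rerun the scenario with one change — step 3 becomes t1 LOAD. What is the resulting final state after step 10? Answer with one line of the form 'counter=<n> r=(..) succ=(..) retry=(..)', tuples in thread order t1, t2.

(re-executing from step 3 with the substitution; state before step 3: counter=6 r=(6,6) succ=(0,0) retry=(0,0))
3 | t1 LOAD | counter=6 r=(6,6) succ=(0,0) retry=(0,0)
4 | t2 LOAD | counter=6 r=(6,6) succ=(0,0) retry=(0,0)
5 | t1 CAS | counter=7 r=(6,6) succ=(1,0) retry=(0,0)
6 | t1 LOAD | counter=7 r=(7,6) succ=(1,0) retry=(0,0)
7 | t1 CAS | counter=8 r=(7,6) succ=(2,0) retry=(0,0)
8 | t1 LOAD | counter=8 r=(8,6) succ=(2,0) retry=(0,0)
9 | t1 CAS | counter=9 r=(8,6) succ=(3,0) retry=(0,0)
10 | t2 CAS | counter=9 r=(8,6) succ=(3,0) retry=(0,1)

counter=9 r=(8,6) succ=(3,0) retry=(0,1)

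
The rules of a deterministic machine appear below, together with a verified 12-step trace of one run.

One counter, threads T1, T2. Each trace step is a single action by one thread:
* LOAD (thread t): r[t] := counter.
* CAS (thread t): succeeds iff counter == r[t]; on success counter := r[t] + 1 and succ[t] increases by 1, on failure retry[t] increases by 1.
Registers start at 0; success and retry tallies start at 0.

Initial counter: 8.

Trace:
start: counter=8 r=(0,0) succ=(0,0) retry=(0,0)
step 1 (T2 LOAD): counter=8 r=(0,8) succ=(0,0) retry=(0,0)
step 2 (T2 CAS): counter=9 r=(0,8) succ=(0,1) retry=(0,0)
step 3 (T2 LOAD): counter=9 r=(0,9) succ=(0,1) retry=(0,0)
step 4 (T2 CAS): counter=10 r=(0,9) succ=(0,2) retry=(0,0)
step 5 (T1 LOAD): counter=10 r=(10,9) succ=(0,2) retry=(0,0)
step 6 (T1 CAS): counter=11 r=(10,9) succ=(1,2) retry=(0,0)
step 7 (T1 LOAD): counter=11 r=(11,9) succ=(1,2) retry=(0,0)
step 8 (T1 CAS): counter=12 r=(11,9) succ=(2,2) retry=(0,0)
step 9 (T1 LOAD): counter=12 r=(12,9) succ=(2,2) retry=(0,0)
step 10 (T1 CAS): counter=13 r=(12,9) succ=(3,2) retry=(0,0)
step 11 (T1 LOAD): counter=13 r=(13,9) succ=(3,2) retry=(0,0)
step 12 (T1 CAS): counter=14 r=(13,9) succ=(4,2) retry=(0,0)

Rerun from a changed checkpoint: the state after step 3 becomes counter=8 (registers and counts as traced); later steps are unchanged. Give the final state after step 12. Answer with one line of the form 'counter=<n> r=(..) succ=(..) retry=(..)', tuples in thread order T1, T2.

state after step 3 := counter=8 r=(0,9) succ=(0,1) retry=(0,0)
step 4 (T2 CAS): counter=8 r=(0,9) succ=(0,1) retry=(0,1)
step 5 (T1 LOAD): counter=8 r=(8,9) succ=(0,1) retry=(0,1)
step 6 (T1 CAS): counter=9 r=(8,9) succ=(1,1) retry=(0,1)
step 7 (T1 LOAD): counter=9 r=(9,9) succ=(1,1) retry=(0,1)
step 8 (T1 CAS): counter=10 r=(9,9) succ=(2,1) retry=(0,1)
step 9 (T1 LOAD): counter=10 r=(10,9) succ=(2,1) retry=(0,1)
step 10 (T1 CAS): counter=11 r=(10,9) succ=(3,1) retry=(0,1)
step 11 (T1 LOAD): counter=11 r=(11,9) succ=(3,1) retry=(0,1)
step 12 (T1 CAS): counter=12 r=(11,9) succ=(4,1) retry=(0,1)

counter=12 r=(11,9) succ=(4,1) retry=(0,1)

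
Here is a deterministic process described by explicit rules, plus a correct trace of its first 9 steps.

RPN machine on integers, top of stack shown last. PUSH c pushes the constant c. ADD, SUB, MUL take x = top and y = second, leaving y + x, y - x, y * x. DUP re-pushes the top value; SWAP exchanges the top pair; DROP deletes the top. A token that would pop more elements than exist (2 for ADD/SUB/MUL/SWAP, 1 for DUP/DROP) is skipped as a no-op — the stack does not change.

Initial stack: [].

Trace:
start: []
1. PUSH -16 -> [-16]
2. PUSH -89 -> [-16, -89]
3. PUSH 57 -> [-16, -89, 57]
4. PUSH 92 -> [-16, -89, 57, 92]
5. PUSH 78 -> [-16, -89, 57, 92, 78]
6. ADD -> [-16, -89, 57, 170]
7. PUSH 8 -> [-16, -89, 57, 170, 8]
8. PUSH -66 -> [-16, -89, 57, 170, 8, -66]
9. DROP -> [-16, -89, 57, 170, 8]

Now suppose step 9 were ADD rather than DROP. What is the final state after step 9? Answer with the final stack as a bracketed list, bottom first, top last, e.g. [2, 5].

[-16, -89, 57, 170, -58]

(re-executing from step 9 with the substitution; state before step 9: [-16, -89, 57, 170, 8, -66])
9. ADD -> [-16, -89, 57, 170, -58]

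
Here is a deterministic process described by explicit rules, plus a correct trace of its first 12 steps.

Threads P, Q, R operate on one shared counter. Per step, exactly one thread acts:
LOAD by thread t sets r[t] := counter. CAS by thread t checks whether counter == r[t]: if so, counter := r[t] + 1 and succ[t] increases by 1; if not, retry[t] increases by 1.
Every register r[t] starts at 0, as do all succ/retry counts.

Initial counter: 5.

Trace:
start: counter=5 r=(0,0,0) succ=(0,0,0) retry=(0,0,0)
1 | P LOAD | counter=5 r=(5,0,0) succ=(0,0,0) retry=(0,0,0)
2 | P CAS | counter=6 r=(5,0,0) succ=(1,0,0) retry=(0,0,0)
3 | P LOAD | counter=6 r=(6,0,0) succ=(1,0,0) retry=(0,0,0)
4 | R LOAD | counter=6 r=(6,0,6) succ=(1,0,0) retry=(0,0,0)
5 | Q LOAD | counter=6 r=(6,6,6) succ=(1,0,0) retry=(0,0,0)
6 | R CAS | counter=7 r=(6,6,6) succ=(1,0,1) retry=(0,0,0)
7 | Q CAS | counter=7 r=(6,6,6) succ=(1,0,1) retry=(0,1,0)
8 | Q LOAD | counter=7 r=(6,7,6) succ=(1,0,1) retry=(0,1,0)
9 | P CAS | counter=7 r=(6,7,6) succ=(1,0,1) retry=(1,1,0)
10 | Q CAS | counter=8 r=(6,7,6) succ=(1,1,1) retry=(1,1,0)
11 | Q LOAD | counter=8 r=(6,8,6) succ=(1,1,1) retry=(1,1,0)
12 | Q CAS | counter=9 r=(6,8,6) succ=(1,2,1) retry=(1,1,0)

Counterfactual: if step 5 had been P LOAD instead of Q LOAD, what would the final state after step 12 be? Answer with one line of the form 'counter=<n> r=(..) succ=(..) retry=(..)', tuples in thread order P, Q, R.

counter=9 r=(6,8,6) succ=(1,2,1) retry=(1,1,0)

(re-executing from step 5 with the substitution; state before step 5: counter=6 r=(6,0,6) succ=(1,0,0) retry=(0,0,0))
5 | P LOAD | counter=6 r=(6,0,6) succ=(1,0,0) retry=(0,0,0)
6 | R CAS | counter=7 r=(6,0,6) succ=(1,0,1) retry=(0,0,0)
7 | Q CAS | counter=7 r=(6,0,6) succ=(1,0,1) retry=(0,1,0)
8 | Q LOAD | counter=7 r=(6,7,6) succ=(1,0,1) retry=(0,1,0)
9 | P CAS | counter=7 r=(6,7,6) succ=(1,0,1) retry=(1,1,0)
10 | Q CAS | counter=8 r=(6,7,6) succ=(1,1,1) retry=(1,1,0)
11 | Q LOAD | counter=8 r=(6,8,6) succ=(1,1,1) retry=(1,1,0)
12 | Q CAS | counter=9 r=(6,8,6) succ=(1,2,1) retry=(1,1,0)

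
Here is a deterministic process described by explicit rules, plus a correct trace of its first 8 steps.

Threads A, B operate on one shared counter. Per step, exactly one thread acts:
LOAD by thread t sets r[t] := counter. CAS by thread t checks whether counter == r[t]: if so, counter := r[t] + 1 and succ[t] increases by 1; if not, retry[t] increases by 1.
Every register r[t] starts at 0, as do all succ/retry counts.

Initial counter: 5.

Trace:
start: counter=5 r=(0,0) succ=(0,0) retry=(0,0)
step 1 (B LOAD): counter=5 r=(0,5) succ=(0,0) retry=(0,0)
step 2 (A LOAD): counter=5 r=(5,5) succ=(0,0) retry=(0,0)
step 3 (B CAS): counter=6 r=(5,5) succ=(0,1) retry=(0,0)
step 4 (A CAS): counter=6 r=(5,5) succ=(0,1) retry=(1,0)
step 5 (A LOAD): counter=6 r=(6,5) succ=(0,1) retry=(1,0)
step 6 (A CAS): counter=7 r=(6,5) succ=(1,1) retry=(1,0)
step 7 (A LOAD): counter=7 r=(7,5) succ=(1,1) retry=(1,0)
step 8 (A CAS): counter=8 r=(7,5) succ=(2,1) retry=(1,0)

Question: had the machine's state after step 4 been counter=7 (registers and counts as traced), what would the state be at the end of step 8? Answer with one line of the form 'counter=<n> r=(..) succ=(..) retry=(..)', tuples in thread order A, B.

counter=9 r=(8,5) succ=(2,1) retry=(1,0)

state after step 4 := counter=7 r=(5,5) succ=(0,1) retry=(1,0)
step 5 (A LOAD): counter=7 r=(7,5) succ=(0,1) retry=(1,0)
step 6 (A CAS): counter=8 r=(7,5) succ=(1,1) retry=(1,0)
step 7 (A LOAD): counter=8 r=(8,5) succ=(1,1) retry=(1,0)
step 8 (A CAS): counter=9 r=(8,5) succ=(2,1) retry=(1,0)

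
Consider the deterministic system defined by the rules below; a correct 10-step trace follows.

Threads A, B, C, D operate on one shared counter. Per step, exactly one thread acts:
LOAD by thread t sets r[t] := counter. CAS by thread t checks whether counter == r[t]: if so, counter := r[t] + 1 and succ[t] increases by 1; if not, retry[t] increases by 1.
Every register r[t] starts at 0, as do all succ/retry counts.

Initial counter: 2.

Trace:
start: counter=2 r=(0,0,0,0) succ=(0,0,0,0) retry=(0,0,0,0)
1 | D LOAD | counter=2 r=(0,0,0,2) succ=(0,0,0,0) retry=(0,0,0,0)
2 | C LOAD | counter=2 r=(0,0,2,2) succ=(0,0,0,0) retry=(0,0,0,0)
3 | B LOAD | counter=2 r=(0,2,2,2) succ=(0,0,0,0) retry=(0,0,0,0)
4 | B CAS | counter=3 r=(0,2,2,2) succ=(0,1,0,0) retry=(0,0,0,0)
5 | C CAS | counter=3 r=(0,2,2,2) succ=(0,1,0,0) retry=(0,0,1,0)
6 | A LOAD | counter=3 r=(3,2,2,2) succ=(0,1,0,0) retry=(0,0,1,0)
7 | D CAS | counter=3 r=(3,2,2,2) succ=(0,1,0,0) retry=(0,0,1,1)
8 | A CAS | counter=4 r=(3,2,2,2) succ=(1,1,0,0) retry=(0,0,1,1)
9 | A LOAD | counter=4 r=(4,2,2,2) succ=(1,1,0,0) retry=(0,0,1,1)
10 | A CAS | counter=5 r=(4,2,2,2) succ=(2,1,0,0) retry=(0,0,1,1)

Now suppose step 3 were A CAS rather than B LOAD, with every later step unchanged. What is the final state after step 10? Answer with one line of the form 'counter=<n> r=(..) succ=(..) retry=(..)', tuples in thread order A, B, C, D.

counter=5 r=(4,0,2,2) succ=(2,0,1,0) retry=(1,1,0,1)

(re-executing from step 3 with the substitution; state before step 3: counter=2 r=(0,0,2,2) succ=(0,0,0,0) retry=(0,0,0,0))
3 | A CAS | counter=2 r=(0,0,2,2) succ=(0,0,0,0) retry=(1,0,0,0)
4 | B CAS | counter=2 r=(0,0,2,2) succ=(0,0,0,0) retry=(1,1,0,0)
5 | C CAS | counter=3 r=(0,0,2,2) succ=(0,0,1,0) retry=(1,1,0,0)
6 | A LOAD | counter=3 r=(3,0,2,2) succ=(0,0,1,0) retry=(1,1,0,0)
7 | D CAS | counter=3 r=(3,0,2,2) succ=(0,0,1,0) retry=(1,1,0,1)
8 | A CAS | counter=4 r=(3,0,2,2) succ=(1,0,1,0) retry=(1,1,0,1)
9 | A LOAD | counter=4 r=(4,0,2,2) succ=(1,0,1,0) retry=(1,1,0,1)
10 | A CAS | counter=5 r=(4,0,2,2) succ=(2,0,1,0) retry=(1,1,0,1)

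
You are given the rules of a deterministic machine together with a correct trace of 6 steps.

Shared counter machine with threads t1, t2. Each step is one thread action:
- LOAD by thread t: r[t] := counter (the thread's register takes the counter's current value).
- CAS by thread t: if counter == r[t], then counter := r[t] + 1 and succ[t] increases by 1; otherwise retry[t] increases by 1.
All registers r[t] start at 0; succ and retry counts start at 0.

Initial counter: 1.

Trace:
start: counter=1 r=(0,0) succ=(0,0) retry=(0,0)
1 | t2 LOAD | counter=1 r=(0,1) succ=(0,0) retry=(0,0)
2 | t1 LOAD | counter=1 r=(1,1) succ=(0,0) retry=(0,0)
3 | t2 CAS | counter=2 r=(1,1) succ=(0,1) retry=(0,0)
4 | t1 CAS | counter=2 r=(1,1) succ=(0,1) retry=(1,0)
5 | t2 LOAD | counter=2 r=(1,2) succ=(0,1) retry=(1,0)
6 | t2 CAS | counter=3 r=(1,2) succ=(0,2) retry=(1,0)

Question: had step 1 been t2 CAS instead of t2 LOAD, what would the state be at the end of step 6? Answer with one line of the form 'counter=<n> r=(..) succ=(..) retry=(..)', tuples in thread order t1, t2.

(re-executing from step 1 with the substitution; state before step 1: counter=1 r=(0,0) succ=(0,0) retry=(0,0))
1 | t2 CAS | counter=1 r=(0,0) succ=(0,0) retry=(0,1)
2 | t1 LOAD | counter=1 r=(1,0) succ=(0,0) retry=(0,1)
3 | t2 CAS | counter=1 r=(1,0) succ=(0,0) retry=(0,2)
4 | t1 CAS | counter=2 r=(1,0) succ=(1,0) retry=(0,2)
5 | t2 LOAD | counter=2 r=(1,2) succ=(1,0) retry=(0,2)
6 | t2 CAS | counter=3 r=(1,2) succ=(1,1) retry=(0,2)

counter=3 r=(1,2) succ=(1,1) retry=(0,2)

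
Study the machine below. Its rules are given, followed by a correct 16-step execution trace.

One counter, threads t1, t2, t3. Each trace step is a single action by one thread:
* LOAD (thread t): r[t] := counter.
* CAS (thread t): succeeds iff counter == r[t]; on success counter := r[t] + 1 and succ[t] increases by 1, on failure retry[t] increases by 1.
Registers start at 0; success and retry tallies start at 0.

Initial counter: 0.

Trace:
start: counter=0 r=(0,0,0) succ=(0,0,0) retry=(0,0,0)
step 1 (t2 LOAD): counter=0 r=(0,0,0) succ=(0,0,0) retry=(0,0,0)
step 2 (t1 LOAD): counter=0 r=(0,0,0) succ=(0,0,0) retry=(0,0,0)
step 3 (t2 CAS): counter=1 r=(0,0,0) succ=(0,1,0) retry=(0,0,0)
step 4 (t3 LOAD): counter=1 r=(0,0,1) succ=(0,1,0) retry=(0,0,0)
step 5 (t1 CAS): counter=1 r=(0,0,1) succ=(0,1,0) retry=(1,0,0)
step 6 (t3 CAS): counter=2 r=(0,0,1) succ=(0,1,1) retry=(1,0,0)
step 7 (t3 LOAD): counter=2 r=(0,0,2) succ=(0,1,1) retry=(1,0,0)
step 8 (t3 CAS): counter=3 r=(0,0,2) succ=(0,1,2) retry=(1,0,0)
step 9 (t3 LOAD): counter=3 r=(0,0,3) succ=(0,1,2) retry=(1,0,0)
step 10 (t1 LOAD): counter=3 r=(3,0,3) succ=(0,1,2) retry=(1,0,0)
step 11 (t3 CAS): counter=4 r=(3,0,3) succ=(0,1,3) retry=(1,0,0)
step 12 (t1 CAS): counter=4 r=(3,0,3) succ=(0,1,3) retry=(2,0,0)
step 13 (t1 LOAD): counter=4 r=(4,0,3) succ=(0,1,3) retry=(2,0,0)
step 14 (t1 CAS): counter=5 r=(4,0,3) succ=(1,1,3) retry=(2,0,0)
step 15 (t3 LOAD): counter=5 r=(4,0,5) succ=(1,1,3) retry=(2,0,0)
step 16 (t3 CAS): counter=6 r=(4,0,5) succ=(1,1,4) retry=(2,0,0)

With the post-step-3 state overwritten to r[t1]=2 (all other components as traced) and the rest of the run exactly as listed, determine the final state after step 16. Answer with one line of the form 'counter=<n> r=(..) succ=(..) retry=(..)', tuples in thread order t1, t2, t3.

counter=6 r=(4,0,5) succ=(1,1,4) retry=(2,0,0)

state after step 3 := counter=1 r=(2,0,0) succ=(0,1,0) retry=(0,0,0)
step 4 (t3 LOAD): counter=1 r=(2,0,1) succ=(0,1,0) retry=(0,0,0)
step 5 (t1 CAS): counter=1 r=(2,0,1) succ=(0,1,0) retry=(1,0,0)
step 6 (t3 CAS): counter=2 r=(2,0,1) succ=(0,1,1) retry=(1,0,0)
step 7 (t3 LOAD): counter=2 r=(2,0,2) succ=(0,1,1) retry=(1,0,0)
step 8 (t3 CAS): counter=3 r=(2,0,2) succ=(0,1,2) retry=(1,0,0)
step 9 (t3 LOAD): counter=3 r=(2,0,3) succ=(0,1,2) retry=(1,0,0)
step 10 (t1 LOAD): counter=3 r=(3,0,3) succ=(0,1,2) retry=(1,0,0)
step 11 (t3 CAS): counter=4 r=(3,0,3) succ=(0,1,3) retry=(1,0,0)
step 12 (t1 CAS): counter=4 r=(3,0,3) succ=(0,1,3) retry=(2,0,0)
step 13 (t1 LOAD): counter=4 r=(4,0,3) succ=(0,1,3) retry=(2,0,0)
step 14 (t1 CAS): counter=5 r=(4,0,3) succ=(1,1,3) retry=(2,0,0)
step 15 (t3 LOAD): counter=5 r=(4,0,5) succ=(1,1,3) retry=(2,0,0)
step 16 (t3 CAS): counter=6 r=(4,0,5) succ=(1,1,4) retry=(2,0,0)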